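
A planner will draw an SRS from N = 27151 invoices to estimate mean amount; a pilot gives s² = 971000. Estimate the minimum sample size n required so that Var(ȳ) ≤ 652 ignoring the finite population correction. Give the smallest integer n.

Without fpc, n₀ = s²/D = 971000/652 = 1489.2638.
Rounding up, n = 1490.

1490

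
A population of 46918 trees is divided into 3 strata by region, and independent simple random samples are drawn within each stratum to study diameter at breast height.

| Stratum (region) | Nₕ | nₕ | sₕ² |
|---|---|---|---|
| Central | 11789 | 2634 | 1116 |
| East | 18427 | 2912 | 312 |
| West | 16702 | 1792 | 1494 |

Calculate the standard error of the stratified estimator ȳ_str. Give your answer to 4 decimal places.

Var(ȳ_str) = Σₕ Wₕ²(1 − fₕ)sₕ²/nₕ with Wₕ = Nₕ/N, N = 46918.
Central: Wₕ = 0.25126817; term = 0.25126817²·(1 − 0.22342862)·1116/2634 = 0.020773265.
East: Wₕ = 0.39274905; term = 0.39274905²·(1 − 0.15802898)·312/2912 = 0.013915239.
West: Wₕ = 0.35598278; term = 0.35598278²·(1 − 0.10729254)·1494/1792 = 0.094314775.
Sum = 0.12900328.
SE = √(0.12900328) = 0.3592.

0.3592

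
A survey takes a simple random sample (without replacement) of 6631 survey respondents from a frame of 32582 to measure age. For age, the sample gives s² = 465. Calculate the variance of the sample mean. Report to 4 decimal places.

Under SRS without replacement, Var(ȳ) = (1 − f)·s²/n with f = n/N = 6631/32582 = 0.20351728.
Var(ȳ) = (1 − 0.20351728)·465/6631 = 0.79648272·0.07012517 = 0.055853486.

0.0559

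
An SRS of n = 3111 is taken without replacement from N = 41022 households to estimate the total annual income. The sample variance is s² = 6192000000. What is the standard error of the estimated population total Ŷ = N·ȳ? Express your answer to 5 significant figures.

5.5636 × 10^7

Var(Ŷ) = N²·Var(ȳ) = N²·(1 − n/N)·s²/n.
f = 3111/41022 = 0.07583736; Var(ȳ) = 0.92416264·6192000000/3111 = 1.8394134 × 10^6.
Var(Ŷ) = 41022² · (1.8394134 × 10^6) = 3.0953731 × 10^15.
SE(Ŷ) = √(3.0953731 × 10^15) = 5.5636 × 10^7.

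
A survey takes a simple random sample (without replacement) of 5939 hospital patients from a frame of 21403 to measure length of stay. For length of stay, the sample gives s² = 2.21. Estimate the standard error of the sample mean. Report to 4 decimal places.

0.0164

Under SRS without replacement, Var(ȳ) = (1 − f)·s²/n with f = n/N = 5939/21403 = 0.27748446.
Var(ȳ) = (1 − 0.27748446)·2.21/5939 = 0.72251554·3.7211652 × 10^-4 = 2.6885997 × 10^-4.
SE(ȳ) = √(2.6885997 × 10^-4) = 0.0164.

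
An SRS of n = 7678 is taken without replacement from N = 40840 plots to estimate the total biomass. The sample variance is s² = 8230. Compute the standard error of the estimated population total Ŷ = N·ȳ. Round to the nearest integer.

38101

Var(Ŷ) = N²·Var(ȳ) = N²·(1 − n/N)·s²/n.
f = 7678/40840 = 0.18800196; Var(ȳ) = 0.81199804·8230/7678 = 0.8703756.
Var(Ŷ) = 40840² · 0.8703756 = 1.4517043 × 10^9.
SE(Ŷ) = √(1.4517043 × 10^9) = 38101.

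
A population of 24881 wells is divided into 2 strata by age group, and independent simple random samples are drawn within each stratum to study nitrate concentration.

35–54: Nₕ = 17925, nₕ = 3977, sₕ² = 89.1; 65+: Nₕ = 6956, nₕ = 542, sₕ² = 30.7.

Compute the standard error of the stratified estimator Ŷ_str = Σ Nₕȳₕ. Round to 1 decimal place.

Var(Ŷ_str) = Σₕ Nₕ²(1 − fₕ)sₕ²/nₕ.
35–54: 17925²·(1 − 3977/17925)·89.1/3977 = 5.6013565 × 10^6.
65+: 6956²·(1 − 542/6956)·30.7/542 = 2.5271302 × 10^6.
Sum = 8.1284867 × 10^6.
SE = √(8.1284867 × 10^6) = 2851.1.

2851.1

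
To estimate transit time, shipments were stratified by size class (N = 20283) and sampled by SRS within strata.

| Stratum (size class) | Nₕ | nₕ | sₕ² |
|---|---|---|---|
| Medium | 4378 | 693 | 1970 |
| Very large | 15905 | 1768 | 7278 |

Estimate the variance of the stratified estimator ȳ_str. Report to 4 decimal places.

Var(ȳ_str) = Σₕ Wₕ²(1 − fₕ)sₕ²/nₕ with Wₕ = Nₕ/N, N = 20283.
Medium: Wₕ = 0.21584578; term = 0.21584578²·(1 − 0.15829146)·1970/693 = 0.11147612.
Very large: Wₕ = 0.78415422; term = 0.78415422²·(1 − 0.11116001)·7278/1768 = 2.2498644.
Sum = 2.3613405.

2.3613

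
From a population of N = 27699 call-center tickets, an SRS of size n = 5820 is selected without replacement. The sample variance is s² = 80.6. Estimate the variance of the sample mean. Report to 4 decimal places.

0.0109

Under SRS without replacement, Var(ȳ) = (1 − f)·s²/n with f = n/N = 5820/27699 = 0.21011589.
Var(ȳ) = (1 − 0.21011589)·80.6/5820 = 0.78988411·0.013848797 = 0.010938945.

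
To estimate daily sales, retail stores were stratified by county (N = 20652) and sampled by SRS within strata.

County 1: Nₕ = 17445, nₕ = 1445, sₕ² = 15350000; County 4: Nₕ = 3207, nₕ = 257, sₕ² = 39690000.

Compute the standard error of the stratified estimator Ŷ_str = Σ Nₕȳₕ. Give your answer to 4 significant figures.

2.104 × 10^6

Var(Ŷ_str) = Σₕ Nₕ²(1 − fₕ)sₕ²/nₕ.
County 1: 17445²·(1 − 1445/17445)·15350000/1445 = 2.9650464 × 10^12.
County 4: 3207²·(1 − 257/3207)·39690000/257 = 1.461063 × 10^12.
Sum = 4.4261094 × 10^12.
SE = √(4.4261094 × 10^12) = 2.104 × 10^6.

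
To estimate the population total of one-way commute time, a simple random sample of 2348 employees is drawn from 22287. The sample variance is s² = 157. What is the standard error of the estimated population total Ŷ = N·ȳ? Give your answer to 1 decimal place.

5451.0

Var(Ŷ) = N²·Var(ȳ) = N²·(1 − n/N)·s²/n.
f = 2348/22287 = 0.10535290; Var(ȳ) = 0.89464710·157/2348 = 0.059820952.
Var(Ŷ) = 22287² · 0.059820952 = 2.9713687 × 10^7.
SE(Ŷ) = √(2.9713687 × 10^7) = 5451.0.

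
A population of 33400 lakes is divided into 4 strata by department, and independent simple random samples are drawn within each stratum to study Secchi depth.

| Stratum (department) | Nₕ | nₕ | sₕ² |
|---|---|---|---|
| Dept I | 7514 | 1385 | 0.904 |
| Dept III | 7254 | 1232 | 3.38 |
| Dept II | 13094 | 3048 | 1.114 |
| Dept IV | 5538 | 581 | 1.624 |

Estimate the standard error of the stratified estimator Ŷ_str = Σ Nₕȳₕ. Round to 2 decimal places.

524.13

Var(Ŷ_str) = Σₕ Nₕ²(1 − fₕ)sₕ²/nₕ.
Dept I: 7514²·(1 − 1385/7514)·0.904/1385 = 30059.342.
Dept III: 7254²·(1 − 1232/7254)·3.38/1232 = 119846.21.
Dept II: 13094²·(1 − 3048/13094)·1.114/3048 = 48076.821.
Dept IV: 5538²·(1 − 581/5538)·1.624/581 = 76732.927.
Sum = 274715.3.
SE = √(274715.3) = 524.13.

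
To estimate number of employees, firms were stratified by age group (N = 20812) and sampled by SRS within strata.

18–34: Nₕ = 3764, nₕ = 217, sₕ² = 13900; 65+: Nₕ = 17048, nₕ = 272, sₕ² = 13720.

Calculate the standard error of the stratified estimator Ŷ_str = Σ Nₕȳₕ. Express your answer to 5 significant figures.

123620

Var(Ŷ_str) = Σₕ Nₕ²(1 − fₕ)sₕ²/nₕ.
18–34: 3764²·(1 − 217/3764)·13900/217 = 8.5519641 × 10^8.
65+: 17048²·(1 − 272/17048)·13720/272 = 1.4426038 × 10^10.
Sum = 1.5281234 × 10^10.
SE = √(1.5281234 × 10^10) = 123620.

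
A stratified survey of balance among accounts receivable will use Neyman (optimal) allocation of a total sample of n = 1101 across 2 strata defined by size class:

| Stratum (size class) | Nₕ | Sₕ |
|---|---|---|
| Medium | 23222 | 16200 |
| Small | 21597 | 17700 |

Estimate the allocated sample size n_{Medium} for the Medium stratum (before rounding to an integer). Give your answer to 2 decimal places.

546.09

Neyman allocation: nₕ = n·NₕSₕ / Σⱼ NⱼSⱼ.
Σ NⱼSⱼ = 23222·16200 + 21597·17700 = 7.584633 × 10^8.
n_{Medium} = 1101·23222·16200 / (7.584633 × 10^8) = 546.09.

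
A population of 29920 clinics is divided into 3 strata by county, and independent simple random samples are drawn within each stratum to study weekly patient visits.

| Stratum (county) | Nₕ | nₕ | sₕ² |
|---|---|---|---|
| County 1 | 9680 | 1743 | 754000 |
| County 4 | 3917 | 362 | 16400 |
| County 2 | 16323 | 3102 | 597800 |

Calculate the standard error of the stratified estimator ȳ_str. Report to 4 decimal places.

9.1809

Var(ȳ_str) = Σₕ Wₕ²(1 − fₕ)sₕ²/nₕ with Wₕ = Nₕ/N, N = 29920.
County 1: Wₕ = 0.32352941; term = 0.32352941²·(1 − 0.18006198)·754000/1743 = 37.126373.
County 4: Wₕ = 0.13091578; term = 0.13091578²·(1 − 0.09241767)·16400/362 = 0.70470163.
County 2: Wₕ = 0.54555481; term = 0.54555481²·(1 − 0.19003860)·597800/3102 = 46.457435.
Sum = 84.28851.
SE = √(84.28851) = 9.1809.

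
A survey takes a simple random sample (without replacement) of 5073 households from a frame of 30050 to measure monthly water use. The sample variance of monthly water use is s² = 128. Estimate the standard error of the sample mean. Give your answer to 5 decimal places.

0.14482

Under SRS without replacement, Var(ȳ) = (1 − f)·s²/n with f = n/N = 5073/30050 = 0.16881864.
Var(ȳ) = (1 − 0.16881864)·128/5073 = 0.83118136·0.025231618 = 0.020972051.
SE(ȳ) = √(0.020972051) = 0.14482.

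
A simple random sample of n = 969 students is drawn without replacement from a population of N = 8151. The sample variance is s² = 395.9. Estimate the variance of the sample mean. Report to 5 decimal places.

0.35999

Under SRS without replacement, Var(ȳ) = (1 − f)·s²/n with f = n/N = 969/8151 = 0.11888112.
Var(ȳ) = (1 − 0.11888112)·395.9/969 = 0.88111888·0.40856553 = 0.3599948.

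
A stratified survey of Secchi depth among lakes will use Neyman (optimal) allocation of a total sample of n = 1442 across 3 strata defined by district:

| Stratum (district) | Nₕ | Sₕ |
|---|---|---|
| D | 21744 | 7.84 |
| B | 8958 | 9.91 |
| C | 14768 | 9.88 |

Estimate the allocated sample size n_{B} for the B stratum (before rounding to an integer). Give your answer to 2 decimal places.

Neyman allocation: nₕ = n·NₕSₕ / Σⱼ NⱼSⱼ.
Σ NⱼSⱼ = 21744·7.84 + 8958·9.91 + 14768·9.88 = 405154.58.
n_{B} = 1442·8958·9.91 / 405154.58 = 315.96.

315.96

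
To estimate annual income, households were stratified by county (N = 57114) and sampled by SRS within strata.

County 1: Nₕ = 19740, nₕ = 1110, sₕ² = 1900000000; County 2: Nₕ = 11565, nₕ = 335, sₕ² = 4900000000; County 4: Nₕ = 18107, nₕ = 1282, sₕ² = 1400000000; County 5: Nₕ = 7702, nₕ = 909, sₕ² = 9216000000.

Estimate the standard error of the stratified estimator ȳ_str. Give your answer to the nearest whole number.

Var(ȳ_str) = Σₕ Wₕ²(1 − fₕ)sₕ²/nₕ with Wₕ = Nₕ/N, N = 57114.
County 1: Wₕ = 0.34562454; term = 0.34562454²·(1 − 0.05623100)·1900000000/1110 = 192976.96.
County 2: Wₕ = 0.20248976; term = 0.20248976²·(1 − 0.02896671)·4900000000/335 = 582359.97.
County 4: Wₕ = 0.31703260; term = 0.31703260²·(1 − 0.07080135)·1400000000/1282 = 101989.73.
County 5: Wₕ = 0.13485310; term = 0.13485310²·(1 − 0.11802129)·9216000000/909 = 162614.23.
Sum = 1.0399409 × 10^6.
SE = √(1.0399409 × 10^6) = 1020.

1020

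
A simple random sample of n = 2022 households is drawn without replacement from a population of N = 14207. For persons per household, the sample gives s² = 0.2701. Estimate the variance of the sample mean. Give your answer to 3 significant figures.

1.15 × 10^-4

Under SRS without replacement, Var(ȳ) = (1 − f)·s²/n with f = n/N = 2022/14207 = 0.14232421.
Var(ȳ) = (1 − 0.14232421)·0.2701/2022 = 0.85767579·1.3358061 × 10^-4 = 1.1456886 × 10^-4.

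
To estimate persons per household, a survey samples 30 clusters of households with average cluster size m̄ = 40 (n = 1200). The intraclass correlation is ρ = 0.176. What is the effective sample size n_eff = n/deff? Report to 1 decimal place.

deff = 1 + (40 − 1)·0.176 = 1 + 6.864 = 7.864.
n_eff = 1200 / 7.864 = 152.6.

152.6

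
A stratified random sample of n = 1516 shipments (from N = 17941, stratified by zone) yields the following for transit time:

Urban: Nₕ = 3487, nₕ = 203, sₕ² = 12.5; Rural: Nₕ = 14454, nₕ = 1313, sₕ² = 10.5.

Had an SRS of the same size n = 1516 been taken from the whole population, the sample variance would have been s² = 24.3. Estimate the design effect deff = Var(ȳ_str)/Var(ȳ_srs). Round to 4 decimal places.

Var(ȳ_str) = Σ Wₕ²(1−fₕ)sₕ²/nₕ with Wₕ = Nₕ/17941:
  Urban: (3487/17941)²·(1−203/3487)·12.5/203 = 0.002190664
  Rural: (14454/17941)²·(1−1313/14454)·10.5/1313 = 0.0047189758
  → Var(ȳ_str) = 0.0069096398.
Var(ȳ_srs) = (1 − 1516/17941)·24.3/1516 = 0.014674584.
deff = 0.0069096398 / 0.014674584 = 0.4709.

0.4709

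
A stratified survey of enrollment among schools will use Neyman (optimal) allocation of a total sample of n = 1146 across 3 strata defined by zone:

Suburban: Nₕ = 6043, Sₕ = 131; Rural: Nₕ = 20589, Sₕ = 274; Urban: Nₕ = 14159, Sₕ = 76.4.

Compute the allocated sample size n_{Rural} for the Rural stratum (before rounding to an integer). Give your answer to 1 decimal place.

Neyman allocation: nₕ = n·NₕSₕ / Σⱼ NⱼSⱼ.
Σ NⱼSⱼ = 6043·131 + 20589·274 + 14159·76.4 = 7.5147666 × 10^6.
n_{Rural} = 1146·20589·274 / (7.5147666 × 10^6) = 860.3.

860.3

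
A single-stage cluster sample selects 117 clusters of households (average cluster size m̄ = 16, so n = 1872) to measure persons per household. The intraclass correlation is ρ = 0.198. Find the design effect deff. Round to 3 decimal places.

3.970

deff = 1 + (16 − 1)·0.198 = 1 + 2.97 = 3.97.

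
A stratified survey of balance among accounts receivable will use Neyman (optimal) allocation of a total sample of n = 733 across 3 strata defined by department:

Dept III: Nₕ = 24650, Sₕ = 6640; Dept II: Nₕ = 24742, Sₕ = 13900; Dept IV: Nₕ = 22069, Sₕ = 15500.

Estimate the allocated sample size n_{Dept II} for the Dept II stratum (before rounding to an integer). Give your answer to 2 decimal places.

296.69

Neyman allocation: nₕ = n·NₕSₕ / Σⱼ NⱼSⱼ.
Σ NⱼSⱼ = 24650·6640 + 24742·13900 + 22069·15500 = 8.496593 × 10^8.
n_{Dept II} = 733·24742·13900 / (8.496593 × 10^8) = 296.69.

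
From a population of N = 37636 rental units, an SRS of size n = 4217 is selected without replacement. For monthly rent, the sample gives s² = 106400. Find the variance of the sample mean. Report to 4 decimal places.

Under SRS without replacement, Var(ȳ) = (1 − f)·s²/n with f = n/N = 4217/37636 = 0.11204698.
Var(ȳ) = (1 − 0.11204698)·106400/4217 = 0.88795302·25.231207 = 22.404127.

22.4041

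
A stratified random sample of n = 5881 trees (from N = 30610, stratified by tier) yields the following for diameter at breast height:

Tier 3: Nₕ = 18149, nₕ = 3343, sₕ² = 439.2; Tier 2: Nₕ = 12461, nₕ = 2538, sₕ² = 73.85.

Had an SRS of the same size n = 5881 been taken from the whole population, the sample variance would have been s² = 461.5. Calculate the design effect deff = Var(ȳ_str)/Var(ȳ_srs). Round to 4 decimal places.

0.6549

Var(ȳ_str) = Σ Wₕ²(1−fₕ)sₕ²/nₕ with Wₕ = Nₕ/30610:
  Tier 3: (18149/30610)²·(1−3343/18149)·439.2/3343 = 0.037678165
  Tier 2: (12461/30610)²·(1−2538/12461)·73.85/2538 = 0.0038399725
  → Var(ȳ_str) = 0.041518138.
Var(ȳ_srs) = (1 − 5881/30610)·461.5/5881 = 0.063396277.
deff = 0.041518138 / 0.063396277 = 0.6549.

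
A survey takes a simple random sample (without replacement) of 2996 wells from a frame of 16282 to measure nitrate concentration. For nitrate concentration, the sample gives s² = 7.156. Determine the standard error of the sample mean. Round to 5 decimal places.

Under SRS without replacement, Var(ȳ) = (1 − f)·s²/n with f = n/N = 2996/16282 = 0.18400688.
Var(ȳ) = (1 − 0.18400688)·7.156/2996 = 0.81599312·0.002388518 = 0.0019490143.
SE(ȳ) = √(0.0019490143) = 0.04415.

0.04415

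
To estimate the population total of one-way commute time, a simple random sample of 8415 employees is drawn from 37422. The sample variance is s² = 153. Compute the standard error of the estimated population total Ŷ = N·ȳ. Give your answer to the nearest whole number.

Var(Ŷ) = N²·Var(ȳ) = N²·(1 − n/N)·s²/n.
f = 8415/37422 = 0.22486772; Var(ȳ) = 0.77513228·153/8415 = 0.014093314.
Var(Ŷ) = 37422² · 0.014093314 = 1.9736363 × 10^7.
SE(Ŷ) = √(1.9736363 × 10^7) = 4443.

4443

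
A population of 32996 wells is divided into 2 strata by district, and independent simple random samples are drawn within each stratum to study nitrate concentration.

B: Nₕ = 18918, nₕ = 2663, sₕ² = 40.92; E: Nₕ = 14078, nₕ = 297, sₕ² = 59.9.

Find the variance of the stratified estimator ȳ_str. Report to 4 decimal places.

Var(ȳ_str) = Σₕ Wₕ²(1 − fₕ)sₕ²/nₕ with Wₕ = Nₕ/N, N = 32996.
B: Wₕ = 0.57334222; term = 0.57334222²·(1 − 0.14076541)·40.92/2663 = 0.0043401432.
E: Wₕ = 0.42665778; term = 0.42665778²·(1 − 0.02109675)·59.9/297 = 0.035939289.
Sum = 0.040279432.

0.0403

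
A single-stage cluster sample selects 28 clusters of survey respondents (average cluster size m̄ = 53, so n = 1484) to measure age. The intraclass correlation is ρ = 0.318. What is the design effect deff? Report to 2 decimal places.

17.54

deff = 1 + (53 − 1)·0.318 = 1 + 16.536 = 17.536.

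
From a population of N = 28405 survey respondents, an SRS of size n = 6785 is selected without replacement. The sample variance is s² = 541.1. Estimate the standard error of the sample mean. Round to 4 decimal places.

Under SRS without replacement, Var(ȳ) = (1 − f)·s²/n with f = n/N = 6785/28405 = 0.23886640.
Var(ȳ) = (1 − 0.23886640)·541.1/6785 = 0.76113360·0.079749447 = 0.060699984.
SE(ȳ) = √(0.060699984) = 0.2464.

0.2464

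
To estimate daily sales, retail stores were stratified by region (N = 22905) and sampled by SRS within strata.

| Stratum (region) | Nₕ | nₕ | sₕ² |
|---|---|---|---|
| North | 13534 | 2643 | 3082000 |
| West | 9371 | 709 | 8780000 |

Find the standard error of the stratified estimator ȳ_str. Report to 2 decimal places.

Var(ȳ_str) = Σₕ Wₕ²(1 − fₕ)sₕ²/nₕ with Wₕ = Nₕ/N, N = 22905.
North: Wₕ = 0.59087535; term = 0.59087535²·(1 − 0.19528595)·3082000/2643 = 327.6188.
West: Wₕ = 0.40912465; term = 0.40912465²·(1 − 0.07565895)·8780000/709 = 1915.9837.
Sum = 2243.6025.
SE = √(2243.6025) = 47.37.

47.37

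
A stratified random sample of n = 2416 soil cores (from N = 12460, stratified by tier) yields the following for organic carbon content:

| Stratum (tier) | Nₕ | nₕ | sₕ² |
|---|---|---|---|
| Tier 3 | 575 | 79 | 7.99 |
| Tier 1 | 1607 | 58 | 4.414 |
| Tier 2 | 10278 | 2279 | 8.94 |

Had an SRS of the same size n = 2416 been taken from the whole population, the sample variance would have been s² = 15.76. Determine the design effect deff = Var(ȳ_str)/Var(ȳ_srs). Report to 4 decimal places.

Var(ȳ_str) = Σ Wₕ²(1−fₕ)sₕ²/nₕ with Wₕ = Nₕ/12460:
  Tier 3: (575/12460)²·(1−79/575)·7.99/79 = 1.8579462 × 10^-4
  Tier 1: (1607/12460)²·(1−58/1607)·4.414/58 = 0.0012202127
  Tier 2: (10278/12460)²·(1−2279/10278)·8.94/2279 = 0.0020773105
  → Var(ȳ_str) = 0.0034833178.
Var(ȳ_srs) = (1 − 2416/12460)·15.76/2416 = 0.0052583313.
deff = 0.0034833178 / 0.0052583313 = 0.6624.

0.6624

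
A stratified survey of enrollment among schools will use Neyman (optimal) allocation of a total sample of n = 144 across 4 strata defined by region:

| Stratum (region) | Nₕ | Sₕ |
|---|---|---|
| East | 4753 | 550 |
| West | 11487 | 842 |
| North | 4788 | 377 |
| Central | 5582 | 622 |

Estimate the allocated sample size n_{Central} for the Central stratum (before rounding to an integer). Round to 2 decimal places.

Neyman allocation: nₕ = n·NₕSₕ / Σⱼ NⱼSⱼ.
Σ NⱼSⱼ = 4753·550 + 11487·842 + 4788·377 + 5582·622 = 1.7563284 × 10^7.
n_{Central} = 144·5582·622 / (1.7563284 × 10^7) = 28.47.

28.47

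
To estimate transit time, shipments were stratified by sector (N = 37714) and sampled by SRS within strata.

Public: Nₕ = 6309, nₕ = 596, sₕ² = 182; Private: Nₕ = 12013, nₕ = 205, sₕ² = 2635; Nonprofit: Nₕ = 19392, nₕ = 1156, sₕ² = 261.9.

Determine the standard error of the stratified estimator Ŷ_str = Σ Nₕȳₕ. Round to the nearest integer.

Var(Ŷ_str) = Σₕ Nₕ²(1 − fₕ)sₕ²/nₕ.
Public: 6309²·(1 − 596/6309)·182/596 = 1.1006516 × 10^7.
Private: 12013²·(1 − 205/12013)·2635/205 = 1.8232851 × 10^9.
Nonprofit: 19392²·(1 − 1156/19392)·261.9/1156 = 8.0117954 × 10^7.
Sum = 1.9144096 × 10^9.
SE = √(1.9144096 × 10^9) = 43754.

43754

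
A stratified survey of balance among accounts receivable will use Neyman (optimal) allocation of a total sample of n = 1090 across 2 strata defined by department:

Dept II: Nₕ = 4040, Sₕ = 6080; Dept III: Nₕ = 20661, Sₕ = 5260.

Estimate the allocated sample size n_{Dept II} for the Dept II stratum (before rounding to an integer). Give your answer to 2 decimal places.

200.94

Neyman allocation: nₕ = n·NₕSₕ / Σⱼ NⱼSⱼ.
Σ NⱼSⱼ = 4040·6080 + 20661·5260 = 1.3324006 × 10^8.
n_{Dept II} = 1090·4040·6080 / (1.3324006 × 10^8) = 200.94.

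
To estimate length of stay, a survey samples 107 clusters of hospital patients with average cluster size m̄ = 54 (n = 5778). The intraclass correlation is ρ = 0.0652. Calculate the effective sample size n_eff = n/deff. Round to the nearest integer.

deff = 1 + (54 − 1)·0.0652 = 1 + 3.4556 = 4.4556.
n_eff = 5778 / 4.4556 = 1297.

1297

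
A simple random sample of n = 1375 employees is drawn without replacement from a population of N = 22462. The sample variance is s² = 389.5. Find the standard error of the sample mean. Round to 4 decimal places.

Under SRS without replacement, Var(ȳ) = (1 − f)·s²/n with f = n/N = 1375/22462 = 0.06121450.
Var(ȳ) = (1 − 0.06121450)·389.5/1375 = 0.93878550·0.28327273 = 0.26593233.
SE(ȳ) = √(0.26593233) = 0.5157.

0.5157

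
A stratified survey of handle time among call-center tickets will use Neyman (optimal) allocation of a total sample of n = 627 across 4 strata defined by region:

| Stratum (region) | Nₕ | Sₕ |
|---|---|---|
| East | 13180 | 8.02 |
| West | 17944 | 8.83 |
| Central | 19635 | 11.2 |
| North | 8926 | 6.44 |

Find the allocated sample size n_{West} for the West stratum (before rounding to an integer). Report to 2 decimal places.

Neyman allocation: nₕ = n·NₕSₕ / Σⱼ NⱼSⱼ.
Σ NⱼSⱼ = 13180·8.02 + 17944·8.83 + 19635·11.2 + 8926·6.44 = 541544.56.
n_{West} = 627·17944·8.83 / 541544.56 = 183.45.

183.45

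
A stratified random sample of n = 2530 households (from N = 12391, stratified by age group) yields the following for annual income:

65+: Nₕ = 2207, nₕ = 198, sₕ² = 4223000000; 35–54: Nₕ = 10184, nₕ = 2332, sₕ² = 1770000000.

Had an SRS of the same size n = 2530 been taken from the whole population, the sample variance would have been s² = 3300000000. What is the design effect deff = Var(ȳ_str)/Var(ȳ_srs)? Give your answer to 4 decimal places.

0.9742

Var(ȳ_str) = Σ Wₕ²(1−fₕ)sₕ²/nₕ with Wₕ = Nₕ/12391:
  65+: (2207/12391)²·(1−198/2207)·4223000000/198 = 615921.62
  35–54: (10184/12391)²·(1−2332/10184)·1770000000/2332 = 395303.53
  → Var(ȳ_str) = 1.0112252 × 10^6.
Var(ȳ_srs) = (1 − 2530/12391)·3300000000/2530 = 1.0380255 × 10^6.
deff = (1.0112252 × 10^6) / (1.0380255 × 10^6) = 0.9742.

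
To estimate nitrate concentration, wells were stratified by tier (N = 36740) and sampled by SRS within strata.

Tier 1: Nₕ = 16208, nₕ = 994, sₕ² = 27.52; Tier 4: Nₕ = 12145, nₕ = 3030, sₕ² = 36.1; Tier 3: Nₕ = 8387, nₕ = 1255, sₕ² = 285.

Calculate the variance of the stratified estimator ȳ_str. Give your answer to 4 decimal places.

Var(ȳ_str) = Σₕ Wₕ²(1 − fₕ)sₕ²/nₕ with Wₕ = Nₕ/N, N = 36740.
Tier 1: Wₕ = 0.44115406; term = 0.44115406²·(1 − 0.06132774)·27.52/994 = 0.0050577409.
Tier 4: Wₕ = 0.33056614; term = 0.33056614²·(1 − 0.24948538)·36.1/3030 = 9.7710326 × 10^-4.
Tier 3: Wₕ = 0.22827980; term = 0.22827980²·(1 − 0.14963634)·285/1255 = 0.010063309.
Sum = 0.016098153.

0.0161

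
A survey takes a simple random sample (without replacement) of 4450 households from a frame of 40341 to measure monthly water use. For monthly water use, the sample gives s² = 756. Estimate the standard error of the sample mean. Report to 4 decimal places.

Under SRS without replacement, Var(ȳ) = (1 − f)·s²/n with f = n/N = 4450/40341 = 0.11030961.
Var(ȳ) = (1 − 0.11030961)·756/4450 = 0.88969039·0.16988764 = 0.1511474.
SE(ȳ) = √(0.1511474) = 0.3888.

0.3888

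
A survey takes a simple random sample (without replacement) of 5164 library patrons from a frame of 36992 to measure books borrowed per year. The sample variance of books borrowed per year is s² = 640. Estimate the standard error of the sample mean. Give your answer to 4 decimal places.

Under SRS without replacement, Var(ȳ) = (1 − f)·s²/n with f = n/N = 5164/36992 = 0.13959775.
Var(ȳ) = (1 − 0.13959775)·640/5164 = 0.86040225·0.12393493 = 0.1066339.
SE(ȳ) = √(0.1066339) = 0.3265.

0.3265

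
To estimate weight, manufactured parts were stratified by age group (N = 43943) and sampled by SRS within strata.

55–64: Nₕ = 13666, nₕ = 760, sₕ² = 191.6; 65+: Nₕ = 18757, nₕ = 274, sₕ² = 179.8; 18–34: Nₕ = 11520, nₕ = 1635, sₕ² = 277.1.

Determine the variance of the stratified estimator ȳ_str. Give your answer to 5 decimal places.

Var(ȳ_str) = Σₕ Wₕ²(1 − fₕ)sₕ²/nₕ with Wₕ = Nₕ/N, N = 43943.
55–64: Wₕ = 0.31099379; term = 0.31099379²·(1 − 0.05561247)·191.6/760 = 0.023026906.
65+: Wₕ = 0.42684842; term = 0.42684842²·(1 − 0.01460788)·179.8/274 = 0.11781364.
18–34: Wₕ = 0.26215780; term = 0.26215780²·(1 − 0.14192708)·277.1/1635 = 0.0099946713.
Sum = 0.15083522.

0.15084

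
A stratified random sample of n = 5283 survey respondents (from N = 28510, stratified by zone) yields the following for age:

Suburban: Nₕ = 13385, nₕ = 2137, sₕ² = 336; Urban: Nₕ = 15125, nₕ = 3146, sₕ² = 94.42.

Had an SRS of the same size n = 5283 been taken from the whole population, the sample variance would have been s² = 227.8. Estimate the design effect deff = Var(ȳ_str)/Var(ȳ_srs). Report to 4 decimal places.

Var(ȳ_str) = Σ Wₕ²(1−fₕ)sₕ²/nₕ with Wₕ = Nₕ/28510:
  Suburban: (13385/28510)²·(1−2137/13385)·336/2137 = 0.029122859
  Urban: (15125/28510)²·(1−3146/15125)·94.42/3146 = 0.0066900104
  → Var(ȳ_str) = 0.035812869.
Var(ȳ_srs) = (1 − 5283/28510)·227.8/5283 = 0.035129261.
deff = 0.035812869 / 0.035129261 = 1.0195.

1.0195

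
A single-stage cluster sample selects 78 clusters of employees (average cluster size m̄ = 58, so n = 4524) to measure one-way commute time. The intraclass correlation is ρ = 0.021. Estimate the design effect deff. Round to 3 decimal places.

deff = 1 + (58 − 1)·0.021 = 1 + 1.197 = 2.197.

2.197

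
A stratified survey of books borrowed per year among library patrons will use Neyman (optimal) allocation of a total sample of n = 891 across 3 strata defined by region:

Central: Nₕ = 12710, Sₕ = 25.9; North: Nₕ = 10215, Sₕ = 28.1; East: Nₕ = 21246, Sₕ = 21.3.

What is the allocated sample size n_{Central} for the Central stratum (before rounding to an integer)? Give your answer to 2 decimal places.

Neyman allocation: nₕ = n·NₕSₕ / Σⱼ NⱼSⱼ.
Σ NⱼSⱼ = 12710·25.9 + 10215·28.1 + 21246·21.3 = 1.0687703 × 10^6.
n_{Central} = 891·12710·25.9 / (1.0687703 × 10^6) = 274.43.

274.43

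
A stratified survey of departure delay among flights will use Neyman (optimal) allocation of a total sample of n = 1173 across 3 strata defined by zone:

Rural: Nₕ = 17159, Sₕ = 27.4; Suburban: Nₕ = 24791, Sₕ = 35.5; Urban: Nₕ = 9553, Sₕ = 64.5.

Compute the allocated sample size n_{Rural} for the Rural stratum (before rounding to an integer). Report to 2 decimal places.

280.46

Neyman allocation: nₕ = n·NₕSₕ / Σⱼ NⱼSⱼ.
Σ NⱼSⱼ = 17159·27.4 + 24791·35.5 + 9553·64.5 = 1.9664056 × 10^6.
n_{Rural} = 1173·17159·27.4 / (1.9664056 × 10^6) = 280.46.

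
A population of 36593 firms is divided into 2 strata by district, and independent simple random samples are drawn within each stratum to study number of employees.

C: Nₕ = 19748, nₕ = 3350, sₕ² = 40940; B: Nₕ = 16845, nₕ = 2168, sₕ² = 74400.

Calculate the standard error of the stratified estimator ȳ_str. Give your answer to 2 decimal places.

Var(ȳ_str) = Σₕ Wₕ²(1 − fₕ)sₕ²/nₕ with Wₕ = Nₕ/N, N = 36593.
C: Wₕ = 0.53966606; term = 0.53966606²·(1 − 0.16963743)·40940/3350 = 2.9554322.
B: Wₕ = 0.46033394; term = 0.46033394²·(1 − 0.12870288)·74400/2168 = 6.3361571.
Sum = 9.2915893.
SE = √(9.2915893) = 3.05.

3.05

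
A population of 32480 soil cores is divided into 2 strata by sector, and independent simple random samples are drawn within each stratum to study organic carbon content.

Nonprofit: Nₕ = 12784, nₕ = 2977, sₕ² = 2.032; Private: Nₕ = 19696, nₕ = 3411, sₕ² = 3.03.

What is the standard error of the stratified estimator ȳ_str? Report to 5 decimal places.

0.01874

Var(ȳ_str) = Σₕ Wₕ²(1 − fₕ)sₕ²/nₕ with Wₕ = Nₕ/N, N = 32480.
Nonprofit: Wₕ = 0.39359606; term = 0.39359606²·(1 − 0.23286921)·2.032/2977 = 8.1117726 × 10^-5.
Private: Wₕ = 0.60640394; term = 0.60640394²·(1 − 0.17318237)·3.03/3411 = 2.7008139 × 10^-4.
Sum = 3.5119912 × 10^-4.
SE = √(3.5119912 × 10^-4) = 0.01874.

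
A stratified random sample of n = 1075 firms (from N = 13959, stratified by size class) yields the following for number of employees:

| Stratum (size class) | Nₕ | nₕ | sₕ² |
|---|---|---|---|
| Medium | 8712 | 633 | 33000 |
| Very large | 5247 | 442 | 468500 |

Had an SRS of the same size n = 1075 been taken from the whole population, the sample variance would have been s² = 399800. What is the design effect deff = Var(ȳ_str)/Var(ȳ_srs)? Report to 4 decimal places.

0.4544

Var(ȳ_str) = Σ Wₕ²(1−fₕ)sₕ²/nₕ with Wₕ = Nₕ/13959:
  Medium: (8712/13959)²·(1−633/8712)·33000/633 = 18.831161
  Very large: (5247/13959)²·(1−442/5247)·468500/442 = 137.14601
  → Var(ȳ_str) = 155.97717.
Var(ȳ_srs) = (1 − 1075/13959)·399800/1075 = 343.26596.
deff = 155.97717 / 343.26596 = 0.4544.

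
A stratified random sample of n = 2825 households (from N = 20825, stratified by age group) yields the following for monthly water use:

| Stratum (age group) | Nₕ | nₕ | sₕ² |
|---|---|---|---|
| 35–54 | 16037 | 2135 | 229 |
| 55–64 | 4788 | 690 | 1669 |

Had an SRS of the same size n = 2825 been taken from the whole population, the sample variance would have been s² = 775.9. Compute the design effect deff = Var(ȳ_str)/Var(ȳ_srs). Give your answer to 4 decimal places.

0.6933

Var(ȳ_str) = Σ Wₕ²(1−fₕ)sₕ²/nₕ with Wₕ = Nₕ/20825:
  35–54: (16037/20825)²·(1−2135/16037)·229/2135 = 0.055140157
  55–64: (4788/20825)²·(1−690/4788)·1669/690 = 0.10943678
  → Var(ȳ_str) = 0.16457694.
Var(ȳ_srs) = (1 − 2825/20825)·775.9/2825 = 0.23739676.
deff = 0.16457694 / 0.23739676 = 0.6933.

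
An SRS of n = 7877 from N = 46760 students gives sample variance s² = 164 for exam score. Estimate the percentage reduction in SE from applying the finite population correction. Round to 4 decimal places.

8.8110

f = n/N = 7877/46760 = 0.16845595.
SE_no-fpc = √(s²/n) = 0.14429175; SE_fpc = √((1−f)s²/n) = 0.13157826.
Ratio = √(1−f) = 0.91189037. Reduction = 100·(1 − 0.91189037) = 8.8110%.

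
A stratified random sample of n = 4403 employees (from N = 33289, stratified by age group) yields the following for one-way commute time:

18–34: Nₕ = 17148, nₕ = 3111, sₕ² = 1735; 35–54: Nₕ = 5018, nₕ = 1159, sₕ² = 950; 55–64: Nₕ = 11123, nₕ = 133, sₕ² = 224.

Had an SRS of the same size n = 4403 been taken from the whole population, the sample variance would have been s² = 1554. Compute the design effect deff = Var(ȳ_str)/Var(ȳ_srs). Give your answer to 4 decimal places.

1.0489

Var(ȳ_str) = Σ Wₕ²(1−fₕ)sₕ²/nₕ with Wₕ = Nₕ/33289:
  18–34: (17148/33289)²·(1−3111/17148)·1735/3111 = 0.12113949
  35–54: (5018/33289)²·(1−1159/5018)·950/1159 = 0.014323334
  55–64: (11123/33289)²·(1−133/11123)·224/133 = 0.18578665
  → Var(ȳ_str) = 0.32124947.
Var(ȳ_srs) = (1 − 4403/33289)·1554/4403 = 0.30625909.
deff = 0.32124947 / 0.30625909 = 1.0489.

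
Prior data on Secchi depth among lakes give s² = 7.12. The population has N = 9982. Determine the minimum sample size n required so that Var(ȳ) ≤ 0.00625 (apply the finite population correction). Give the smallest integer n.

1023

Without fpc, n₀ = s²/D = 7.12/0.00625 = 1139.2000.
With fpc, (1 − n/N)·s²/n ≤ D requires n ≥ n₀/(1 + n₀/N) = 1139.2000/(1 + 1139.2000/9982) = 1022.5061.
Rounding up, n = 1023.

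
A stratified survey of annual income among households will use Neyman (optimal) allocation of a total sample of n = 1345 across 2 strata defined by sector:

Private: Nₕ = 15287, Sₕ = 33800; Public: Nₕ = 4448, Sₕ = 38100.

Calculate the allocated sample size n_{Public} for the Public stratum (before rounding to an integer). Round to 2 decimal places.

Neyman allocation: nₕ = n·NₕSₕ / Σⱼ NⱼSⱼ.
Σ NⱼSⱼ = 15287·33800 + 4448·38100 = 6.861694 × 10^8.
n_{Public} = 1345·4448·38100 / (6.861694 × 10^8) = 332.19.

332.19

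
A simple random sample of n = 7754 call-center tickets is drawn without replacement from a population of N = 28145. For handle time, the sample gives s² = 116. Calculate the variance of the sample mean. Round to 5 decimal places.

0.01084

Under SRS without replacement, Var(ȳ) = (1 − f)·s²/n with f = n/N = 7754/28145 = 0.27550187.
Var(ȳ) = (1 − 0.27550187)·116/7754 = 0.72449813·0.014960021 = 0.010838507.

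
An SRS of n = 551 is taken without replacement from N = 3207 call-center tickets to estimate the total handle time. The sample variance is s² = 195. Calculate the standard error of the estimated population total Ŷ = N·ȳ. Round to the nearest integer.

Var(Ŷ) = N²·Var(ȳ) = N²·(1 − n/N)·s²/n.
f = 551/3207 = 0.17181166; Var(ȳ) = 0.82818834·195/551 = 0.29309751.
Var(Ŷ) = 3207² · 0.29309751 = 3.0144636 × 10^6.
SE(Ŷ) = √(3.0144636 × 10^6) = 1736.

1736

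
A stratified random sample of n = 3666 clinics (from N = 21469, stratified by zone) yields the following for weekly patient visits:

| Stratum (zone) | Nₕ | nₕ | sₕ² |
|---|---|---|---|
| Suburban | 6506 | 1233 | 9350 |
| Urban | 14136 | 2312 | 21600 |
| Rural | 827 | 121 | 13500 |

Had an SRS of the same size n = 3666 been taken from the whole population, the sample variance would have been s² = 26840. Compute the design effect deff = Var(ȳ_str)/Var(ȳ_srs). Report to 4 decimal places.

0.6743

Var(ȳ_str) = Σ Wₕ²(1−fₕ)sₕ²/nₕ with Wₕ = Nₕ/21469:
  Suburban: (6506/21469)²·(1−1233/6506)·9350/1233 = 0.56441264
  Urban: (14136/21469)²·(1−2312/14136)·21600/2312 = 3.3879208
  Rural: (827/21469)²·(1−121/827)·13500/121 = 0.1413302
  → Var(ȳ_str) = 4.0936636.
Var(ȳ_srs) = (1 − 3666/21469)·26840/3666 = 6.0711565.
deff = 4.0936636 / 6.0711565 = 0.6743.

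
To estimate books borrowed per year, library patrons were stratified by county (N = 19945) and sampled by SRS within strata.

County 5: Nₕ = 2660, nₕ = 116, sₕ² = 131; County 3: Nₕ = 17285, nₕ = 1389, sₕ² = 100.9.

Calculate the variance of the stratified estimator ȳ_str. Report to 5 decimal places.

0.06938

Var(ȳ_str) = Σₕ Wₕ²(1 − fₕ)sₕ²/nₕ with Wₕ = Nₕ/N, N = 19945.
County 5: Wₕ = 0.13336676; term = 0.13336676²·(1 − 0.04360902)·131/116 = 0.019210734.
County 3: Wₕ = 0.86663324; term = 0.86663324²·(1 − 0.08035869)·100.9/1389 = 0.050173925.
Sum = 0.069384659.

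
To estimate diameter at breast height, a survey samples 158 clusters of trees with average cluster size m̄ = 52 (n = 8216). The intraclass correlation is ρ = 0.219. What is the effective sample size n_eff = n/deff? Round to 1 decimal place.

675.2

deff = 1 + (52 − 1)·0.219 = 1 + 11.169 = 12.169.
n_eff = 8216 / 12.169 = 675.2.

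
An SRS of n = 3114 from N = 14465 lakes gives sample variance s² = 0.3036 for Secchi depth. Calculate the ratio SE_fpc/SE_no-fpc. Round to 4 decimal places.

0.8858

f = n/N = 3114/14465 = 0.21527826.
SE_no-fpc = √(s²/n) = 0.0098739649; SE_fpc = √((1−f)s²/n) = 0.0087468046.
Ratio = √(1−f) = 0.88584521.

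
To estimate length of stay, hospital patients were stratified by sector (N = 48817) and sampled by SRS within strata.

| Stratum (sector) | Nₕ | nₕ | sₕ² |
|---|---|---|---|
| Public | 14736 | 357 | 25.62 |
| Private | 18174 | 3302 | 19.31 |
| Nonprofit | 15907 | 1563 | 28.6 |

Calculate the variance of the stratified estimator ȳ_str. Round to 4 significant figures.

Var(ȳ_str) = Σₕ Wₕ²(1 − fₕ)sₕ²/nₕ with Wₕ = Nₕ/N, N = 48817.
Public: Wₕ = 0.30186206; term = 0.30186206²·(1 − 0.02422638)·25.62/357 = 0.0063808279.
Private: Wₕ = 0.37228834; term = 0.37228834²·(1 − 0.18168813)·19.31/3302 = 6.6325866 × 10^-4.
Nonprofit: Wₕ = 0.32584960; term = 0.32584960²·(1 − 0.09825863)·28.6/1563 = 0.001751957.
Sum = 0.0087960436.

0.008796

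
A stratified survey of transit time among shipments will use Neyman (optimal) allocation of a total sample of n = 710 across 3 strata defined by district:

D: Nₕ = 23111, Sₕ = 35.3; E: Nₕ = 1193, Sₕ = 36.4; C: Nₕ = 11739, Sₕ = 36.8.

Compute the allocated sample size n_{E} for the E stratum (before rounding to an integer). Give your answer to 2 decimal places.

23.88

Neyman allocation: nₕ = n·NₕSₕ / Σⱼ NⱼSⱼ.
Σ NⱼSⱼ = 23111·35.3 + 1193·36.4 + 11739·36.8 = 1.2912387 × 10^6.
n_{E} = 710·1193·36.4 / (1.2912387 × 10^6) = 23.88.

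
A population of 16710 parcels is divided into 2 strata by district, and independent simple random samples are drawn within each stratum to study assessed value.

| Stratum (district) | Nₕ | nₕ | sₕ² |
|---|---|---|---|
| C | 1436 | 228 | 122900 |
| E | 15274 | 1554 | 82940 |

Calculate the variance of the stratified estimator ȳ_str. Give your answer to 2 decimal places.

43.40

Var(ȳ_str) = Σₕ Wₕ²(1 − fₕ)sₕ²/nₕ with Wₕ = Nₕ/N, N = 16710.
C: Wₕ = 0.08593656; term = 0.08593656²·(1 − 0.15877437)·122900/228 = 3.3487715.
E: Wₕ = 0.91406344; term = 0.91406344²·(1 − 0.10174152)·82940/1554 = 40.055948.
Sum = 43.40472.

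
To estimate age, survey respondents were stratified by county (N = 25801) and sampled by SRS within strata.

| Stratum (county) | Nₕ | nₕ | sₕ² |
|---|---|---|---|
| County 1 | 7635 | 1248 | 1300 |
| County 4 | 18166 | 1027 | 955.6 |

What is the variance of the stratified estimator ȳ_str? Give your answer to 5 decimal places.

Var(ȳ_str) = Σₕ Wₕ²(1 − fₕ)sₕ²/nₕ with Wₕ = Nₕ/N, N = 25801.
County 1: Wₕ = 0.29591876; term = 0.29591876²·(1 − 0.16345776)·1300/1248 = 0.07630652.
County 4: Wₕ = 0.70408124; term = 0.70408124²·(1 − 0.05653418)·955.6/1027 = 0.4351885.
Sum = 0.51149502.

0.51150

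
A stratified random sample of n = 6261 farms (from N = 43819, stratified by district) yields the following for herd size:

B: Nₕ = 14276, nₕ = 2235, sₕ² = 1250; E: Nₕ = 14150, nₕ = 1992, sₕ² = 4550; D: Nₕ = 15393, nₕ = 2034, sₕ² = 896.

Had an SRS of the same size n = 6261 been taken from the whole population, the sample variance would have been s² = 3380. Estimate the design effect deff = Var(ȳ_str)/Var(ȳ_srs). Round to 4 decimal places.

0.6525

Var(ȳ_str) = Σ Wₕ²(1−fₕ)sₕ²/nₕ with Wₕ = Nₕ/43819:
  B: (14276/43819)²·(1−2235/14276)·1250/2235 = 0.050069892
  E: (14150/43819)²·(1−1992/14150)·4550/1992 = 0.20465187
  D: (15393/43819)²·(1−2034/15393)·896/2034 = 0.047176895
  → Var(ȳ_str) = 0.30189866.
Var(ȳ_srs) = (1 − 6261/43819)·3380/6261 = 0.46271438.
deff = 0.30189866 / 0.46271438 = 0.6525.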